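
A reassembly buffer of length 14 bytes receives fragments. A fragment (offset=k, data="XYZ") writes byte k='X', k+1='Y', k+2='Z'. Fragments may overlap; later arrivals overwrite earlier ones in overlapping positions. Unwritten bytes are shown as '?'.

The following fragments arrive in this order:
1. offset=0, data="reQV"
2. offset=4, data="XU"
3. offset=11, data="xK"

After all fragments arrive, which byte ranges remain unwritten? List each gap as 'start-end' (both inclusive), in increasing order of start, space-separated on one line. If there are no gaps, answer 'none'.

Fragment 1: offset=0 len=4
Fragment 2: offset=4 len=2
Fragment 3: offset=11 len=2
Gaps: 6-10 13-13

Answer: 6-10 13-13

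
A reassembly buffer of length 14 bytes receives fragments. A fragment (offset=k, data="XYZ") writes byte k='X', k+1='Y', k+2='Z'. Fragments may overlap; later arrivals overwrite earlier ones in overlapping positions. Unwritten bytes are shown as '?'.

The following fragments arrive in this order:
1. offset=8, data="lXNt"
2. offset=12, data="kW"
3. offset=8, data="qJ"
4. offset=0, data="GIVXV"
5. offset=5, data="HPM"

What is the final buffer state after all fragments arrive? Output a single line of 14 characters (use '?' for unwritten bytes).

Fragment 1: offset=8 data="lXNt" -> buffer=????????lXNt??
Fragment 2: offset=12 data="kW" -> buffer=????????lXNtkW
Fragment 3: offset=8 data="qJ" -> buffer=????????qJNtkW
Fragment 4: offset=0 data="GIVXV" -> buffer=GIVXV???qJNtkW
Fragment 5: offset=5 data="HPM" -> buffer=GIVXVHPMqJNtkW

Answer: GIVXVHPMqJNtkW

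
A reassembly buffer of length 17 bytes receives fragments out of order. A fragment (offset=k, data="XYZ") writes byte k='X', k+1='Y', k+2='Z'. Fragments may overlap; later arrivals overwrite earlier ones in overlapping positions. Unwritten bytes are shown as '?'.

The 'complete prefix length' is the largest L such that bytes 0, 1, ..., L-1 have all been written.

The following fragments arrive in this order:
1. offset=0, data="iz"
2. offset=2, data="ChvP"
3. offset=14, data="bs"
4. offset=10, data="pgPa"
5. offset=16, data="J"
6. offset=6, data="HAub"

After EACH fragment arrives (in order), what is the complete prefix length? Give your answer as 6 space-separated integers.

Answer: 2 6 6 6 6 17

Derivation:
Fragment 1: offset=0 data="iz" -> buffer=iz??????????????? -> prefix_len=2
Fragment 2: offset=2 data="ChvP" -> buffer=izChvP??????????? -> prefix_len=6
Fragment 3: offset=14 data="bs" -> buffer=izChvP????????bs? -> prefix_len=6
Fragment 4: offset=10 data="pgPa" -> buffer=izChvP????pgPabs? -> prefix_len=6
Fragment 5: offset=16 data="J" -> buffer=izChvP????pgPabsJ -> prefix_len=6
Fragment 6: offset=6 data="HAub" -> buffer=izChvPHAubpgPabsJ -> prefix_len=17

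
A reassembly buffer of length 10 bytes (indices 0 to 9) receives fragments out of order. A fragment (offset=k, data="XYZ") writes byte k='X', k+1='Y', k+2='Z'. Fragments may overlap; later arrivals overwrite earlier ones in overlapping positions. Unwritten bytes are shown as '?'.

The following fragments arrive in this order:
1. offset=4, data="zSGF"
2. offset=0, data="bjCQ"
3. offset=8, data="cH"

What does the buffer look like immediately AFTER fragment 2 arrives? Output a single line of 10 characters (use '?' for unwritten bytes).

Answer: bjCQzSGF??

Derivation:
Fragment 1: offset=4 data="zSGF" -> buffer=????zSGF??
Fragment 2: offset=0 data="bjCQ" -> buffer=bjCQzSGF??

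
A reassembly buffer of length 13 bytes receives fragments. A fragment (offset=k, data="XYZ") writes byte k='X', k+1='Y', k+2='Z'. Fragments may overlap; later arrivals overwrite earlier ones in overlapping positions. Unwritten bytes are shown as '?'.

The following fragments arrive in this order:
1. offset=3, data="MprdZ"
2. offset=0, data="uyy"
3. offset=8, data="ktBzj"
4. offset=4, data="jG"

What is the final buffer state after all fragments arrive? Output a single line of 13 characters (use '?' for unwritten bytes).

Answer: uyyMjGdZktBzj

Derivation:
Fragment 1: offset=3 data="MprdZ" -> buffer=???MprdZ?????
Fragment 2: offset=0 data="uyy" -> buffer=uyyMprdZ?????
Fragment 3: offset=8 data="ktBzj" -> buffer=uyyMprdZktBzj
Fragment 4: offset=4 data="jG" -> buffer=uyyMjGdZktBzj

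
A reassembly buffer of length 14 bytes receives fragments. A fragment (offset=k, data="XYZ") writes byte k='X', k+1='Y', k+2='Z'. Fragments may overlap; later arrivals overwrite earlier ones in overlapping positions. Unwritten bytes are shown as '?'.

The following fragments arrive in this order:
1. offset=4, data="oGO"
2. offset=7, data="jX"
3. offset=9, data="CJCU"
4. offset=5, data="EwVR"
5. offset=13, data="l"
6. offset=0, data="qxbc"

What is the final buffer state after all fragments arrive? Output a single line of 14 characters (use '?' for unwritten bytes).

Fragment 1: offset=4 data="oGO" -> buffer=????oGO???????
Fragment 2: offset=7 data="jX" -> buffer=????oGOjX?????
Fragment 3: offset=9 data="CJCU" -> buffer=????oGOjXCJCU?
Fragment 4: offset=5 data="EwVR" -> buffer=????oEwVRCJCU?
Fragment 5: offset=13 data="l" -> buffer=????oEwVRCJCUl
Fragment 6: offset=0 data="qxbc" -> buffer=qxbcoEwVRCJCUl

Answer: qxbcoEwVRCJCUl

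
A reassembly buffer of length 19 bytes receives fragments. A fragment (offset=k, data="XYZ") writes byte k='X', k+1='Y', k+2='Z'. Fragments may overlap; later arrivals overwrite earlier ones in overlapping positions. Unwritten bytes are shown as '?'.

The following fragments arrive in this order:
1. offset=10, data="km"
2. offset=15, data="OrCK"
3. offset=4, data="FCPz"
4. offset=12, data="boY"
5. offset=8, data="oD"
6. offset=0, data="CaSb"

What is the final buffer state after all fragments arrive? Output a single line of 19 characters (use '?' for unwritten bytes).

Fragment 1: offset=10 data="km" -> buffer=??????????km???????
Fragment 2: offset=15 data="OrCK" -> buffer=??????????km???OrCK
Fragment 3: offset=4 data="FCPz" -> buffer=????FCPz??km???OrCK
Fragment 4: offset=12 data="boY" -> buffer=????FCPz??kmboYOrCK
Fragment 5: offset=8 data="oD" -> buffer=????FCPzoDkmboYOrCK
Fragment 6: offset=0 data="CaSb" -> buffer=CaSbFCPzoDkmboYOrCK

Answer: CaSbFCPzoDkmboYOrCK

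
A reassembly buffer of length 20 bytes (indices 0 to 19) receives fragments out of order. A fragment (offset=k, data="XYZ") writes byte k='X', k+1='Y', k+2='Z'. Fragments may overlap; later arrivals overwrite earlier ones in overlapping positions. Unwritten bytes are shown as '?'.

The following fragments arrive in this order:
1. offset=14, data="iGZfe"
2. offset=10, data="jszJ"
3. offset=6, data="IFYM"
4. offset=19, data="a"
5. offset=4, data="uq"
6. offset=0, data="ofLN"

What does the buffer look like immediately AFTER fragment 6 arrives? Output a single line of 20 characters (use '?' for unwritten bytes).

Fragment 1: offset=14 data="iGZfe" -> buffer=??????????????iGZfe?
Fragment 2: offset=10 data="jszJ" -> buffer=??????????jszJiGZfe?
Fragment 3: offset=6 data="IFYM" -> buffer=??????IFYMjszJiGZfe?
Fragment 4: offset=19 data="a" -> buffer=??????IFYMjszJiGZfea
Fragment 5: offset=4 data="uq" -> buffer=????uqIFYMjszJiGZfea
Fragment 6: offset=0 data="ofLN" -> buffer=ofLNuqIFYMjszJiGZfea

Answer: ofLNuqIFYMjszJiGZfea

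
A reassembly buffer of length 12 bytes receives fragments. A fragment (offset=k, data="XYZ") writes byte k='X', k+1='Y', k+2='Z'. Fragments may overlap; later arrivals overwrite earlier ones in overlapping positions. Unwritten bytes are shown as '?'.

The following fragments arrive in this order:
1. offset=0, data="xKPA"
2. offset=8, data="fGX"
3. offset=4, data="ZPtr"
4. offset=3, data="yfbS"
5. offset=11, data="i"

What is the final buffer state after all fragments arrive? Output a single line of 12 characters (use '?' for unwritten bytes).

Fragment 1: offset=0 data="xKPA" -> buffer=xKPA????????
Fragment 2: offset=8 data="fGX" -> buffer=xKPA????fGX?
Fragment 3: offset=4 data="ZPtr" -> buffer=xKPAZPtrfGX?
Fragment 4: offset=3 data="yfbS" -> buffer=xKPyfbSrfGX?
Fragment 5: offset=11 data="i" -> buffer=xKPyfbSrfGXi

Answer: xKPyfbSrfGXi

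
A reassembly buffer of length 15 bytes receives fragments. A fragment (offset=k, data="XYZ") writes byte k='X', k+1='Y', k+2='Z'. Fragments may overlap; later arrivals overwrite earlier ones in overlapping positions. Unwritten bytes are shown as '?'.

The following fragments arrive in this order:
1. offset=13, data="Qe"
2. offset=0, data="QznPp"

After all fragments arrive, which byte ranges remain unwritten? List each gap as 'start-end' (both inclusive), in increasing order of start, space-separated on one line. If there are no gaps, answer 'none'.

Fragment 1: offset=13 len=2
Fragment 2: offset=0 len=5
Gaps: 5-12

Answer: 5-12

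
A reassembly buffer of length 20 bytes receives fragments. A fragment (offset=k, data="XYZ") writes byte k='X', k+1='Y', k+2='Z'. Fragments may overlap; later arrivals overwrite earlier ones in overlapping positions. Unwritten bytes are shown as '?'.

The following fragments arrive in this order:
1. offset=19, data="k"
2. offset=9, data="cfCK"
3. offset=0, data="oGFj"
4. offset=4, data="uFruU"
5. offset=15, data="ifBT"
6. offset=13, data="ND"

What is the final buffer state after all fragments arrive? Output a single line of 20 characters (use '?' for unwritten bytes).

Answer: oGFjuFruUcfCKNDifBTk

Derivation:
Fragment 1: offset=19 data="k" -> buffer=???????????????????k
Fragment 2: offset=9 data="cfCK" -> buffer=?????????cfCK??????k
Fragment 3: offset=0 data="oGFj" -> buffer=oGFj?????cfCK??????k
Fragment 4: offset=4 data="uFruU" -> buffer=oGFjuFruUcfCK??????k
Fragment 5: offset=15 data="ifBT" -> buffer=oGFjuFruUcfCK??ifBTk
Fragment 6: offset=13 data="ND" -> buffer=oGFjuFruUcfCKNDifBTk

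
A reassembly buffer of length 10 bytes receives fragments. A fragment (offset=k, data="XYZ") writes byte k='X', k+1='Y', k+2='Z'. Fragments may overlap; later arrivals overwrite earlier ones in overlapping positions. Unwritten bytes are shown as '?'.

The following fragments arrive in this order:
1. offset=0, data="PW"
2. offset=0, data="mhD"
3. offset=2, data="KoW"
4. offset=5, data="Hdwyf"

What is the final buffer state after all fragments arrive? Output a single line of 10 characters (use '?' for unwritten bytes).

Answer: mhKoWHdwyf

Derivation:
Fragment 1: offset=0 data="PW" -> buffer=PW????????
Fragment 2: offset=0 data="mhD" -> buffer=mhD???????
Fragment 3: offset=2 data="KoW" -> buffer=mhKoW?????
Fragment 4: offset=5 data="Hdwyf" -> buffer=mhKoWHdwyf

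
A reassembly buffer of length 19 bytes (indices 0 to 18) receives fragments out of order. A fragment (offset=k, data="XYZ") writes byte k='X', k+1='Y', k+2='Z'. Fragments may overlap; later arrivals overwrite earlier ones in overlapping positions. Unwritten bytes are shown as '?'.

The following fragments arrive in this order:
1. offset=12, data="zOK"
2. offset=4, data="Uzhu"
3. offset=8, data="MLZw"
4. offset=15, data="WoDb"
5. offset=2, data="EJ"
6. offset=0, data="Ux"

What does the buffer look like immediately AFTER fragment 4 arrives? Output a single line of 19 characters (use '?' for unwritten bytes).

Answer: ????UzhuMLZwzOKWoDb

Derivation:
Fragment 1: offset=12 data="zOK" -> buffer=????????????zOK????
Fragment 2: offset=4 data="Uzhu" -> buffer=????Uzhu????zOK????
Fragment 3: offset=8 data="MLZw" -> buffer=????UzhuMLZwzOK????
Fragment 4: offset=15 data="WoDb" -> buffer=????UzhuMLZwzOKWoDb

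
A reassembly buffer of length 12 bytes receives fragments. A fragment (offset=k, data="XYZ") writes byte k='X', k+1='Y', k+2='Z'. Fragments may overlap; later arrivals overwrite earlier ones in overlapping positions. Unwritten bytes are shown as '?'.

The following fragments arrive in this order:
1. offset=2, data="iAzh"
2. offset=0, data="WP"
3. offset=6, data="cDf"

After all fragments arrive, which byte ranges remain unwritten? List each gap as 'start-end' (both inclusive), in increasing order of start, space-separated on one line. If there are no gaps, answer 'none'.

Fragment 1: offset=2 len=4
Fragment 2: offset=0 len=2
Fragment 3: offset=6 len=3
Gaps: 9-11

Answer: 9-11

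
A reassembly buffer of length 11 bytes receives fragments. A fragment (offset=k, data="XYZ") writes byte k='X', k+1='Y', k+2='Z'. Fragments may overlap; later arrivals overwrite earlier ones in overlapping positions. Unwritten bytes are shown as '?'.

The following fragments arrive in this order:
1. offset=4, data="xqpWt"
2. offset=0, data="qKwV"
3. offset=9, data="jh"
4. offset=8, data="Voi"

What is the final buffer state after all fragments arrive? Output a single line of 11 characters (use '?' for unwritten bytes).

Answer: qKwVxqpWVoi

Derivation:
Fragment 1: offset=4 data="xqpWt" -> buffer=????xqpWt??
Fragment 2: offset=0 data="qKwV" -> buffer=qKwVxqpWt??
Fragment 3: offset=9 data="jh" -> buffer=qKwVxqpWtjh
Fragment 4: offset=8 data="Voi" -> buffer=qKwVxqpWVoi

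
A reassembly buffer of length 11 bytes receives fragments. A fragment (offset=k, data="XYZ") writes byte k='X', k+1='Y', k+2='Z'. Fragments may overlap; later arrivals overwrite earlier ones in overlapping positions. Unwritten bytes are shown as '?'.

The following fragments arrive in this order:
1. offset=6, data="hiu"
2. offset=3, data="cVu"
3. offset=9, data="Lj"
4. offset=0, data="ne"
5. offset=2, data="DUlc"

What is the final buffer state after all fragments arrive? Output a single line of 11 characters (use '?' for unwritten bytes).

Answer: neDUlchiuLj

Derivation:
Fragment 1: offset=6 data="hiu" -> buffer=??????hiu??
Fragment 2: offset=3 data="cVu" -> buffer=???cVuhiu??
Fragment 3: offset=9 data="Lj" -> buffer=???cVuhiuLj
Fragment 4: offset=0 data="ne" -> buffer=ne?cVuhiuLj
Fragment 5: offset=2 data="DUlc" -> buffer=neDUlchiuLj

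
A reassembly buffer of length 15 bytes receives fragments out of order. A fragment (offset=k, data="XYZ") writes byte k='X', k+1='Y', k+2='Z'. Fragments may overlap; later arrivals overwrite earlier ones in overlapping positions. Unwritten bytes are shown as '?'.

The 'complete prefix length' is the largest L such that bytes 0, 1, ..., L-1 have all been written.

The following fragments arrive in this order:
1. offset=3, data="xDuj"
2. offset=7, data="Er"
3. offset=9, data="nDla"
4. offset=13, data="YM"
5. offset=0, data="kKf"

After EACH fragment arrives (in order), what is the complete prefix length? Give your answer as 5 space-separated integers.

Answer: 0 0 0 0 15

Derivation:
Fragment 1: offset=3 data="xDuj" -> buffer=???xDuj???????? -> prefix_len=0
Fragment 2: offset=7 data="Er" -> buffer=???xDujEr?????? -> prefix_len=0
Fragment 3: offset=9 data="nDla" -> buffer=???xDujErnDla?? -> prefix_len=0
Fragment 4: offset=13 data="YM" -> buffer=???xDujErnDlaYM -> prefix_len=0
Fragment 5: offset=0 data="kKf" -> buffer=kKfxDujErnDlaYM -> prefix_len=15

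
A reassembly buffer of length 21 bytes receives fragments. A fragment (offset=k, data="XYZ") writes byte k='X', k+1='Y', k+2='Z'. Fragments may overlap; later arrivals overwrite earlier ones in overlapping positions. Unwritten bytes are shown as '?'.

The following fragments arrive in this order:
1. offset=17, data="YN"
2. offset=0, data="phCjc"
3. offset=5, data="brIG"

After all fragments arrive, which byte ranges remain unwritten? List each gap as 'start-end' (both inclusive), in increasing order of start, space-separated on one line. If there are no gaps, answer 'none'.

Answer: 9-16 19-20

Derivation:
Fragment 1: offset=17 len=2
Fragment 2: offset=0 len=5
Fragment 3: offset=5 len=4
Gaps: 9-16 19-20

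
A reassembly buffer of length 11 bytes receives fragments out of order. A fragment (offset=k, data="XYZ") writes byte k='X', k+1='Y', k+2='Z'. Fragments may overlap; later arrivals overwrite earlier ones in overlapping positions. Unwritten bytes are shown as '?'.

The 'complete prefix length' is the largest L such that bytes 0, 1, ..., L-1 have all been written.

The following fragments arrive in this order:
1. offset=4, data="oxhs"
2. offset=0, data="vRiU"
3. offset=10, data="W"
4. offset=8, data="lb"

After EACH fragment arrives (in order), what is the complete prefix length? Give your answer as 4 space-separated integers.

Fragment 1: offset=4 data="oxhs" -> buffer=????oxhs??? -> prefix_len=0
Fragment 2: offset=0 data="vRiU" -> buffer=vRiUoxhs??? -> prefix_len=8
Fragment 3: offset=10 data="W" -> buffer=vRiUoxhs??W -> prefix_len=8
Fragment 4: offset=8 data="lb" -> buffer=vRiUoxhslbW -> prefix_len=11

Answer: 0 8 8 11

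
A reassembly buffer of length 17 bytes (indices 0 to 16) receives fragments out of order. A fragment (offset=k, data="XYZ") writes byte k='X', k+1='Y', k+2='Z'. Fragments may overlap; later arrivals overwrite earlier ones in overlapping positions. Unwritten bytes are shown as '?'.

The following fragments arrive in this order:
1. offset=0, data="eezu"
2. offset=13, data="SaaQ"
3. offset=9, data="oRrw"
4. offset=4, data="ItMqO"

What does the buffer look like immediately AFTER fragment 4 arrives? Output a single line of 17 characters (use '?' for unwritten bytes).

Fragment 1: offset=0 data="eezu" -> buffer=eezu?????????????
Fragment 2: offset=13 data="SaaQ" -> buffer=eezu?????????SaaQ
Fragment 3: offset=9 data="oRrw" -> buffer=eezu?????oRrwSaaQ
Fragment 4: offset=4 data="ItMqO" -> buffer=eezuItMqOoRrwSaaQ

Answer: eezuItMqOoRrwSaaQ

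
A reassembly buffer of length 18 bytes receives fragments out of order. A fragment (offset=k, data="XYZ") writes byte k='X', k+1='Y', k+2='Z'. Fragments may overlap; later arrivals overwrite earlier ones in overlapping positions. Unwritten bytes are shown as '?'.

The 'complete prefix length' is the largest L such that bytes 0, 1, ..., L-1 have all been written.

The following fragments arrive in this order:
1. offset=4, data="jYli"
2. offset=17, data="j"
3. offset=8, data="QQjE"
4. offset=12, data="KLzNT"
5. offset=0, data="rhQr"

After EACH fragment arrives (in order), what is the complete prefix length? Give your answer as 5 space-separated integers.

Answer: 0 0 0 0 18

Derivation:
Fragment 1: offset=4 data="jYli" -> buffer=????jYli?????????? -> prefix_len=0
Fragment 2: offset=17 data="j" -> buffer=????jYli?????????j -> prefix_len=0
Fragment 3: offset=8 data="QQjE" -> buffer=????jYliQQjE?????j -> prefix_len=0
Fragment 4: offset=12 data="KLzNT" -> buffer=????jYliQQjEKLzNTj -> prefix_len=0
Fragment 5: offset=0 data="rhQr" -> buffer=rhQrjYliQQjEKLzNTj -> prefix_len=18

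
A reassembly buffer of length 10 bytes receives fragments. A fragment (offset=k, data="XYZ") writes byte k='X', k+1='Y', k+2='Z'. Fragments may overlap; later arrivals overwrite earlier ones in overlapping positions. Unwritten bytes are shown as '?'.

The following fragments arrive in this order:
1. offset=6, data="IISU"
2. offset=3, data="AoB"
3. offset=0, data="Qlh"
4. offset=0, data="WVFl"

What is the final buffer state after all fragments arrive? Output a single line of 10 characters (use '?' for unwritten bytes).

Answer: WVFloBIISU

Derivation:
Fragment 1: offset=6 data="IISU" -> buffer=??????IISU
Fragment 2: offset=3 data="AoB" -> buffer=???AoBIISU
Fragment 3: offset=0 data="Qlh" -> buffer=QlhAoBIISU
Fragment 4: offset=0 data="WVFl" -> buffer=WVFloBIISU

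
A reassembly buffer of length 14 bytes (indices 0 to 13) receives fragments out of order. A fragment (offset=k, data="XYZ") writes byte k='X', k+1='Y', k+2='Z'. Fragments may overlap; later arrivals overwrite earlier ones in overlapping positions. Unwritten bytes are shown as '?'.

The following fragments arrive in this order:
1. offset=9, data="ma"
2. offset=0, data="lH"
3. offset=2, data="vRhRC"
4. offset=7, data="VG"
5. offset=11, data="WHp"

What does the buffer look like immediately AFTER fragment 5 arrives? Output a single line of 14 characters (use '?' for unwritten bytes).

Fragment 1: offset=9 data="ma" -> buffer=?????????ma???
Fragment 2: offset=0 data="lH" -> buffer=lH???????ma???
Fragment 3: offset=2 data="vRhRC" -> buffer=lHvRhRC??ma???
Fragment 4: offset=7 data="VG" -> buffer=lHvRhRCVGma???
Fragment 5: offset=11 data="WHp" -> buffer=lHvRhRCVGmaWHp

Answer: lHvRhRCVGmaWHp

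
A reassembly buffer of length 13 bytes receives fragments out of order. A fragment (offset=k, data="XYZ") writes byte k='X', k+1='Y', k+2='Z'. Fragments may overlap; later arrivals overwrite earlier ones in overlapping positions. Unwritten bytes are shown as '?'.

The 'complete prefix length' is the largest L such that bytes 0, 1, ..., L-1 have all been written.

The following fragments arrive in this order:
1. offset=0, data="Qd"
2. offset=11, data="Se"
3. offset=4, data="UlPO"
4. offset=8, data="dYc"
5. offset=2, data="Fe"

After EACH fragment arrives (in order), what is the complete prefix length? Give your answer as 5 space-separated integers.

Fragment 1: offset=0 data="Qd" -> buffer=Qd??????????? -> prefix_len=2
Fragment 2: offset=11 data="Se" -> buffer=Qd?????????Se -> prefix_len=2
Fragment 3: offset=4 data="UlPO" -> buffer=Qd??UlPO???Se -> prefix_len=2
Fragment 4: offset=8 data="dYc" -> buffer=Qd??UlPOdYcSe -> prefix_len=2
Fragment 5: offset=2 data="Fe" -> buffer=QdFeUlPOdYcSe -> prefix_len=13

Answer: 2 2 2 2 13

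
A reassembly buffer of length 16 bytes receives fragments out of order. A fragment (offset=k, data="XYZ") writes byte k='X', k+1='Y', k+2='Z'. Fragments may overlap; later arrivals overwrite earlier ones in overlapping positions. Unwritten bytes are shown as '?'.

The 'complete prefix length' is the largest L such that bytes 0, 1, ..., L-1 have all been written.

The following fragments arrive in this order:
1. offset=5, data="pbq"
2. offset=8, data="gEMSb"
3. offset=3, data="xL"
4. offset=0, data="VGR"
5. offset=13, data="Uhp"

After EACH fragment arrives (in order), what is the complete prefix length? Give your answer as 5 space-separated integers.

Answer: 0 0 0 13 16

Derivation:
Fragment 1: offset=5 data="pbq" -> buffer=?????pbq???????? -> prefix_len=0
Fragment 2: offset=8 data="gEMSb" -> buffer=?????pbqgEMSb??? -> prefix_len=0
Fragment 3: offset=3 data="xL" -> buffer=???xLpbqgEMSb??? -> prefix_len=0
Fragment 4: offset=0 data="VGR" -> buffer=VGRxLpbqgEMSb??? -> prefix_len=13
Fragment 5: offset=13 data="Uhp" -> buffer=VGRxLpbqgEMSbUhp -> prefix_len=16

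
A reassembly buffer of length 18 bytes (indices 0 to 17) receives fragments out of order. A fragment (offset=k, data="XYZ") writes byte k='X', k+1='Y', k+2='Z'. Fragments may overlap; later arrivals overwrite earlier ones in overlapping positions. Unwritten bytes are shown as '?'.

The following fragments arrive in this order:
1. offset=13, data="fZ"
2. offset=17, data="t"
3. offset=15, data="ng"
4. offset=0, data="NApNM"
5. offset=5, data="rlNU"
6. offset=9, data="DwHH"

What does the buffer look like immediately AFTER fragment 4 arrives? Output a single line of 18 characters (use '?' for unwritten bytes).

Fragment 1: offset=13 data="fZ" -> buffer=?????????????fZ???
Fragment 2: offset=17 data="t" -> buffer=?????????????fZ??t
Fragment 3: offset=15 data="ng" -> buffer=?????????????fZngt
Fragment 4: offset=0 data="NApNM" -> buffer=NApNM????????fZngt

Answer: NApNM????????fZngt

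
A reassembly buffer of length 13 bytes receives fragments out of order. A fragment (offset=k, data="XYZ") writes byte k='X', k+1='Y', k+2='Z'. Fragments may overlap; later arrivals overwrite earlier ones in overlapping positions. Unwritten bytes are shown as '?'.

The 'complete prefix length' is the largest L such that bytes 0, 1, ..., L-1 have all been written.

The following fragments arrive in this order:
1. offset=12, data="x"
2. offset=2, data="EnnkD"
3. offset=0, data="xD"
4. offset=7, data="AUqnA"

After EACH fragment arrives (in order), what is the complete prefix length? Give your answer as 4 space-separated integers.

Fragment 1: offset=12 data="x" -> buffer=????????????x -> prefix_len=0
Fragment 2: offset=2 data="EnnkD" -> buffer=??EnnkD?????x -> prefix_len=0
Fragment 3: offset=0 data="xD" -> buffer=xDEnnkD?????x -> prefix_len=7
Fragment 4: offset=7 data="AUqnA" -> buffer=xDEnnkDAUqnAx -> prefix_len=13

Answer: 0 0 7 13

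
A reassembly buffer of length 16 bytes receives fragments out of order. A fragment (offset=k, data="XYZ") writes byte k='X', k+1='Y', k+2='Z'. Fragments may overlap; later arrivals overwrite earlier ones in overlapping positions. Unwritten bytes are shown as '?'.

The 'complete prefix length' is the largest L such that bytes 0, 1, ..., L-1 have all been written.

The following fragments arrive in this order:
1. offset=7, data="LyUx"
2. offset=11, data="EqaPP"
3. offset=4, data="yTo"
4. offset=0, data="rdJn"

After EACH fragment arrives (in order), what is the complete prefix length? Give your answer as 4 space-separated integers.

Fragment 1: offset=7 data="LyUx" -> buffer=???????LyUx????? -> prefix_len=0
Fragment 2: offset=11 data="EqaPP" -> buffer=???????LyUxEqaPP -> prefix_len=0
Fragment 3: offset=4 data="yTo" -> buffer=????yToLyUxEqaPP -> prefix_len=0
Fragment 4: offset=0 data="rdJn" -> buffer=rdJnyToLyUxEqaPP -> prefix_len=16

Answer: 0 0 0 16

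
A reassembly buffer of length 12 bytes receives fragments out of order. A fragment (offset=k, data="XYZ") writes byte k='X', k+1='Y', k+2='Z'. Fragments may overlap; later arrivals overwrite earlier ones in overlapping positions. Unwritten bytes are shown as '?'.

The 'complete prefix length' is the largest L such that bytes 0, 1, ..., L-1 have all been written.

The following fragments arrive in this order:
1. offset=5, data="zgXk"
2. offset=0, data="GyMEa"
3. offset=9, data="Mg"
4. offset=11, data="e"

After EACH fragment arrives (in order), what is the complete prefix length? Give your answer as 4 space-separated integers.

Fragment 1: offset=5 data="zgXk" -> buffer=?????zgXk??? -> prefix_len=0
Fragment 2: offset=0 data="GyMEa" -> buffer=GyMEazgXk??? -> prefix_len=9
Fragment 3: offset=9 data="Mg" -> buffer=GyMEazgXkMg? -> prefix_len=11
Fragment 4: offset=11 data="e" -> buffer=GyMEazgXkMge -> prefix_len=12

Answer: 0 9 11 12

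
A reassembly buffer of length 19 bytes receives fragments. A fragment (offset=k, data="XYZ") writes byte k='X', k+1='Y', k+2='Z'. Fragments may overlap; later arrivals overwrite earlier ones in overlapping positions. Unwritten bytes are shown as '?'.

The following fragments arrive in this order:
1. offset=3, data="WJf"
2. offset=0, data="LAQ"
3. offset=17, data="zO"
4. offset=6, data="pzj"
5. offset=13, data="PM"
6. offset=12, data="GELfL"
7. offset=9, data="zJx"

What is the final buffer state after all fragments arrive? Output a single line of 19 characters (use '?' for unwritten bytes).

Fragment 1: offset=3 data="WJf" -> buffer=???WJf?????????????
Fragment 2: offset=0 data="LAQ" -> buffer=LAQWJf?????????????
Fragment 3: offset=17 data="zO" -> buffer=LAQWJf???????????zO
Fragment 4: offset=6 data="pzj" -> buffer=LAQWJfpzj????????zO
Fragment 5: offset=13 data="PM" -> buffer=LAQWJfpzj????PM??zO
Fragment 6: offset=12 data="GELfL" -> buffer=LAQWJfpzj???GELfLzO
Fragment 7: offset=9 data="zJx" -> buffer=LAQWJfpzjzJxGELfLzO

Answer: LAQWJfpzjzJxGELfLzO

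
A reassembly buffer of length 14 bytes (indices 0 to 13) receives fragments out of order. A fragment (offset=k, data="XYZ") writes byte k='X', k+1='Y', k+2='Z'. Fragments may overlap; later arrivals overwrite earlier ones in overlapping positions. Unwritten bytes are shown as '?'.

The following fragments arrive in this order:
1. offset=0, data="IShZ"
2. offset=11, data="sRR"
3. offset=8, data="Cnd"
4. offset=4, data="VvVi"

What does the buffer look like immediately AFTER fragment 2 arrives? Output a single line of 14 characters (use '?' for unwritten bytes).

Answer: IShZ???????sRR

Derivation:
Fragment 1: offset=0 data="IShZ" -> buffer=IShZ??????????
Fragment 2: offset=11 data="sRR" -> buffer=IShZ???????sRR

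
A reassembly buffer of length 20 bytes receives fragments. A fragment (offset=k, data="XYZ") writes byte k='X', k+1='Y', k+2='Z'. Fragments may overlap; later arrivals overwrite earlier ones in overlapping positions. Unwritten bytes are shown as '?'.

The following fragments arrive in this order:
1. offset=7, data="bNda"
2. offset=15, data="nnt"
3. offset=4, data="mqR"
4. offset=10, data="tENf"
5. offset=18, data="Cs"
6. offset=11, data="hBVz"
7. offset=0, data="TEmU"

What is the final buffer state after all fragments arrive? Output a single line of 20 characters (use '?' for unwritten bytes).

Answer: TEmUmqRbNdthBVznntCs

Derivation:
Fragment 1: offset=7 data="bNda" -> buffer=???????bNda?????????
Fragment 2: offset=15 data="nnt" -> buffer=???????bNda????nnt??
Fragment 3: offset=4 data="mqR" -> buffer=????mqRbNda????nnt??
Fragment 4: offset=10 data="tENf" -> buffer=????mqRbNdtENf?nnt??
Fragment 5: offset=18 data="Cs" -> buffer=????mqRbNdtENf?nntCs
Fragment 6: offset=11 data="hBVz" -> buffer=????mqRbNdthBVznntCs
Fragment 7: offset=0 data="TEmU" -> buffer=TEmUmqRbNdthBVznntCs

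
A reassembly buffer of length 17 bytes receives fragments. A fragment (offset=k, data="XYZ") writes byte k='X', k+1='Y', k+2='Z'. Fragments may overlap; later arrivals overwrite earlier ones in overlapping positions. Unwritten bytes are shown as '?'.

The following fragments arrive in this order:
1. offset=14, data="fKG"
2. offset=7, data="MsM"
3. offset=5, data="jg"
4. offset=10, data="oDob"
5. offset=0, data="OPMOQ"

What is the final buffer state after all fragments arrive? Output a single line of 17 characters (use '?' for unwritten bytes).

Fragment 1: offset=14 data="fKG" -> buffer=??????????????fKG
Fragment 2: offset=7 data="MsM" -> buffer=???????MsM????fKG
Fragment 3: offset=5 data="jg" -> buffer=?????jgMsM????fKG
Fragment 4: offset=10 data="oDob" -> buffer=?????jgMsMoDobfKG
Fragment 5: offset=0 data="OPMOQ" -> buffer=OPMOQjgMsMoDobfKG

Answer: OPMOQjgMsMoDobfKG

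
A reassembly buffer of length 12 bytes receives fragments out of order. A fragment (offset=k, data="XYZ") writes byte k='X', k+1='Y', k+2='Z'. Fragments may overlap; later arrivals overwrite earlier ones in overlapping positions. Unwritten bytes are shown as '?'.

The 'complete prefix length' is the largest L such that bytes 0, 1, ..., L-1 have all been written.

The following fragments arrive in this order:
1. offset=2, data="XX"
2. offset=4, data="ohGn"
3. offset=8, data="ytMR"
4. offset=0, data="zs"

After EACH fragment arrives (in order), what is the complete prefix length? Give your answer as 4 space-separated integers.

Fragment 1: offset=2 data="XX" -> buffer=??XX???????? -> prefix_len=0
Fragment 2: offset=4 data="ohGn" -> buffer=??XXohGn???? -> prefix_len=0
Fragment 3: offset=8 data="ytMR" -> buffer=??XXohGnytMR -> prefix_len=0
Fragment 4: offset=0 data="zs" -> buffer=zsXXohGnytMR -> prefix_len=12

Answer: 0 0 0 12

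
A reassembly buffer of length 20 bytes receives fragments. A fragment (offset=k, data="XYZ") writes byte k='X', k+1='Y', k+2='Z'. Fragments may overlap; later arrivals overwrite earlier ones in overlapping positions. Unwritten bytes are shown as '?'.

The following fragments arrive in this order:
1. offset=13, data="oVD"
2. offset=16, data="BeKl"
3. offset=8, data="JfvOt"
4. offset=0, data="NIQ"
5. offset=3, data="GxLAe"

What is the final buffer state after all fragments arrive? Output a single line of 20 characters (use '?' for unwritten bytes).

Fragment 1: offset=13 data="oVD" -> buffer=?????????????oVD????
Fragment 2: offset=16 data="BeKl" -> buffer=?????????????oVDBeKl
Fragment 3: offset=8 data="JfvOt" -> buffer=????????JfvOtoVDBeKl
Fragment 4: offset=0 data="NIQ" -> buffer=NIQ?????JfvOtoVDBeKl
Fragment 5: offset=3 data="GxLAe" -> buffer=NIQGxLAeJfvOtoVDBeKl

Answer: NIQGxLAeJfvOtoVDBeKl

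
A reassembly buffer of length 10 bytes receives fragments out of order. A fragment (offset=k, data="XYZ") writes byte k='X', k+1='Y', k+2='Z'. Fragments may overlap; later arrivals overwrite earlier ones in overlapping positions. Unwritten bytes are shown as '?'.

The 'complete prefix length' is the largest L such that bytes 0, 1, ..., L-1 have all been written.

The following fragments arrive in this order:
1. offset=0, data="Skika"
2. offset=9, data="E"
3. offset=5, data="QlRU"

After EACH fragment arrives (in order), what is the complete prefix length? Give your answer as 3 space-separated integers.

Fragment 1: offset=0 data="Skika" -> buffer=Skika????? -> prefix_len=5
Fragment 2: offset=9 data="E" -> buffer=Skika????E -> prefix_len=5
Fragment 3: offset=5 data="QlRU" -> buffer=SkikaQlRUE -> prefix_len=10

Answer: 5 5 10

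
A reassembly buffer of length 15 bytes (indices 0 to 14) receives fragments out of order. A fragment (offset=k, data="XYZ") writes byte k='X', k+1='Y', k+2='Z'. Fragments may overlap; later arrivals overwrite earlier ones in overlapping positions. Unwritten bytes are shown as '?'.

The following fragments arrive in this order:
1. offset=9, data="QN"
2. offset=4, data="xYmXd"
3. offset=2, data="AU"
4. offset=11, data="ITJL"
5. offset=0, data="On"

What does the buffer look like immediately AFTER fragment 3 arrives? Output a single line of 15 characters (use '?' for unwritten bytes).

Fragment 1: offset=9 data="QN" -> buffer=?????????QN????
Fragment 2: offset=4 data="xYmXd" -> buffer=????xYmXdQN????
Fragment 3: offset=2 data="AU" -> buffer=??AUxYmXdQN????

Answer: ??AUxYmXdQN????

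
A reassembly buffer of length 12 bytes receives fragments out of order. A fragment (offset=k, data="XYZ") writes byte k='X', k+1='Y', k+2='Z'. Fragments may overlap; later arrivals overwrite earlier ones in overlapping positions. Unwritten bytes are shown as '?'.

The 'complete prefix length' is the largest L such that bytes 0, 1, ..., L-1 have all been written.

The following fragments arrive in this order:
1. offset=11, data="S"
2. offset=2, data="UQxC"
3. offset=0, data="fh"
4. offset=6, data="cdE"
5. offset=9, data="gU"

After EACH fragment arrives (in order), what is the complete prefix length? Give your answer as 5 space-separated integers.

Fragment 1: offset=11 data="S" -> buffer=???????????S -> prefix_len=0
Fragment 2: offset=2 data="UQxC" -> buffer=??UQxC?????S -> prefix_len=0
Fragment 3: offset=0 data="fh" -> buffer=fhUQxC?????S -> prefix_len=6
Fragment 4: offset=6 data="cdE" -> buffer=fhUQxCcdE??S -> prefix_len=9
Fragment 5: offset=9 data="gU" -> buffer=fhUQxCcdEgUS -> prefix_len=12

Answer: 0 0 6 9 12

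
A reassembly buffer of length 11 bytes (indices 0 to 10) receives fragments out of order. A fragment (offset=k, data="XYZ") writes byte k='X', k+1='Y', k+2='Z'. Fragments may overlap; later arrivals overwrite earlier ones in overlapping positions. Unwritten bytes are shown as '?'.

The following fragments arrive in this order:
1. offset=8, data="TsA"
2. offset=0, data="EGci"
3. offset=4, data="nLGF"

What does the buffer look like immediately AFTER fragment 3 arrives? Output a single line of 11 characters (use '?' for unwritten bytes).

Fragment 1: offset=8 data="TsA" -> buffer=????????TsA
Fragment 2: offset=0 data="EGci" -> buffer=EGci????TsA
Fragment 3: offset=4 data="nLGF" -> buffer=EGcinLGFTsA

Answer: EGcinLGFTsA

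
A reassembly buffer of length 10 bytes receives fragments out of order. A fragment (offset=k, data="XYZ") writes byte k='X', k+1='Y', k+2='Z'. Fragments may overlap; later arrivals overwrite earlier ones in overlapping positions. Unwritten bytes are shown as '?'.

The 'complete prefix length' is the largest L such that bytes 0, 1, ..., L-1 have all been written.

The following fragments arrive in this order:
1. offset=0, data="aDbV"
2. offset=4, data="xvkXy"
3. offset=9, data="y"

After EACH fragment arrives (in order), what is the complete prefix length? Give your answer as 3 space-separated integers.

Fragment 1: offset=0 data="aDbV" -> buffer=aDbV?????? -> prefix_len=4
Fragment 2: offset=4 data="xvkXy" -> buffer=aDbVxvkXy? -> prefix_len=9
Fragment 3: offset=9 data="y" -> buffer=aDbVxvkXyy -> prefix_len=10

Answer: 4 9 10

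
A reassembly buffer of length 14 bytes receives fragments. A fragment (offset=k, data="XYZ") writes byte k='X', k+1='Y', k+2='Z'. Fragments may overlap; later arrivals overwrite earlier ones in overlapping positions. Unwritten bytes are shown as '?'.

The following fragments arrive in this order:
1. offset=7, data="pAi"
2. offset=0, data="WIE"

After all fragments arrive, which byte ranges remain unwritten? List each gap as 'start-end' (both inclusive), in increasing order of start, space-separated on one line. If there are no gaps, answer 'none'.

Fragment 1: offset=7 len=3
Fragment 2: offset=0 len=3
Gaps: 3-6 10-13

Answer: 3-6 10-13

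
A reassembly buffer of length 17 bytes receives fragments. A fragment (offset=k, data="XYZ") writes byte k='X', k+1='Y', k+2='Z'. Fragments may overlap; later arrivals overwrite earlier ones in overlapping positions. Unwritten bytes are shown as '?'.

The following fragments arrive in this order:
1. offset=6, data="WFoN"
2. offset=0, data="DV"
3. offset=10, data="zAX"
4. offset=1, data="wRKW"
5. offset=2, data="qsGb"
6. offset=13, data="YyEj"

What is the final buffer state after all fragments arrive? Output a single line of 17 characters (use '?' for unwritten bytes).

Fragment 1: offset=6 data="WFoN" -> buffer=??????WFoN???????
Fragment 2: offset=0 data="DV" -> buffer=DV????WFoN???????
Fragment 3: offset=10 data="zAX" -> buffer=DV????WFoNzAX????
Fragment 4: offset=1 data="wRKW" -> buffer=DwRKW?WFoNzAX????
Fragment 5: offset=2 data="qsGb" -> buffer=DwqsGbWFoNzAX????
Fragment 6: offset=13 data="YyEj" -> buffer=DwqsGbWFoNzAXYyEj

Answer: DwqsGbWFoNzAXYyEj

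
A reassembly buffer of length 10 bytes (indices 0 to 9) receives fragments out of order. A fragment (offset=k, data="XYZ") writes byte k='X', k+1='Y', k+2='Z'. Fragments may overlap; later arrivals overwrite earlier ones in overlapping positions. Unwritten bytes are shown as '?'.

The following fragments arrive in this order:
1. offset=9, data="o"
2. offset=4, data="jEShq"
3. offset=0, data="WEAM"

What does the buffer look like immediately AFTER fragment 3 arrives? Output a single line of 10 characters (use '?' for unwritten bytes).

Fragment 1: offset=9 data="o" -> buffer=?????????o
Fragment 2: offset=4 data="jEShq" -> buffer=????jEShqo
Fragment 3: offset=0 data="WEAM" -> buffer=WEAMjEShqo

Answer: WEAMjEShqo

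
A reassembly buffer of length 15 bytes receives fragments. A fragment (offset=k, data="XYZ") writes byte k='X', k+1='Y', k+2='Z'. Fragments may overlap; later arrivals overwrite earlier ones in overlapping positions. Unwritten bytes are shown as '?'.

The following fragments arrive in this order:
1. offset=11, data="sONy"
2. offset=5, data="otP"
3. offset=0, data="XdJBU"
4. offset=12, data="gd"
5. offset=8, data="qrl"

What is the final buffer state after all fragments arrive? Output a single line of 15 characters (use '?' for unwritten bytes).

Fragment 1: offset=11 data="sONy" -> buffer=???????????sONy
Fragment 2: offset=5 data="otP" -> buffer=?????otP???sONy
Fragment 3: offset=0 data="XdJBU" -> buffer=XdJBUotP???sONy
Fragment 4: offset=12 data="gd" -> buffer=XdJBUotP???sgdy
Fragment 5: offset=8 data="qrl" -> buffer=XdJBUotPqrlsgdy

Answer: XdJBUotPqrlsgdy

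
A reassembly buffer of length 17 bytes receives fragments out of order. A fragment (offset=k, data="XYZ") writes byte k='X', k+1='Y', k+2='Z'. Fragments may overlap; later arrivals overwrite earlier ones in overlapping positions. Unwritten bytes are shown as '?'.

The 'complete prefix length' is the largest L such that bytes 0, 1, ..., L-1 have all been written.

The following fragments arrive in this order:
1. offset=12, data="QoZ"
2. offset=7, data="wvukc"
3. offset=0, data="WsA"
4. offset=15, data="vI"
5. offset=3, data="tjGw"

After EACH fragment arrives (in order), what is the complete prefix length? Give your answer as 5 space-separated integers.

Fragment 1: offset=12 data="QoZ" -> buffer=????????????QoZ?? -> prefix_len=0
Fragment 2: offset=7 data="wvukc" -> buffer=???????wvukcQoZ?? -> prefix_len=0
Fragment 3: offset=0 data="WsA" -> buffer=WsA????wvukcQoZ?? -> prefix_len=3
Fragment 4: offset=15 data="vI" -> buffer=WsA????wvukcQoZvI -> prefix_len=3
Fragment 5: offset=3 data="tjGw" -> buffer=WsAtjGwwvukcQoZvI -> prefix_len=17

Answer: 0 0 3 3 17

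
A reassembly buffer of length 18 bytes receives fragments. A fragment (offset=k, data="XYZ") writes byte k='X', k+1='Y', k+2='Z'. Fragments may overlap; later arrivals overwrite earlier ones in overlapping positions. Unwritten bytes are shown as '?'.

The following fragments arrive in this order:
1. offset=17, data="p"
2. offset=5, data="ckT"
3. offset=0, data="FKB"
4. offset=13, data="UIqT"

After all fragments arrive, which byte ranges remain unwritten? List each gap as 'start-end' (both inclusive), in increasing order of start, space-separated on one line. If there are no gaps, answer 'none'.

Fragment 1: offset=17 len=1
Fragment 2: offset=5 len=3
Fragment 3: offset=0 len=3
Fragment 4: offset=13 len=4
Gaps: 3-4 8-12

Answer: 3-4 8-12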